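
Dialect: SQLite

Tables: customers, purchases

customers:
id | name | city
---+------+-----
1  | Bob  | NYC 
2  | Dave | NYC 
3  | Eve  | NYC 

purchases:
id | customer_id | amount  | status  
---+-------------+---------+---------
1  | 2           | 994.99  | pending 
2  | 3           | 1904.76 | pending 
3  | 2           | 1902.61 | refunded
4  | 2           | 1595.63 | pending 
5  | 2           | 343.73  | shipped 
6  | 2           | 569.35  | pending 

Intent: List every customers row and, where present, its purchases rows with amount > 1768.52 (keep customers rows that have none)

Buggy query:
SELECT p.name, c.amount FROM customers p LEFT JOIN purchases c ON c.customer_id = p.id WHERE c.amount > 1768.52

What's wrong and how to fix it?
Bug: Filtering c.amount in WHERE discards the NULL rows produced by LEFT JOIN, turning it into an inner join

Fix: Put 'c.amount > 1768.52' in the JOIN's ON clause instead of WHERE

Corrected query:
SELECT p.name, c.amount FROM customers p LEFT JOIN purchases c ON c.customer_id = p.id AND c.amount > 1768.52

Result:
name | amount 
-----+--------
Bob  | NULL   
Dave | 1902.61
Eve  | 1904.76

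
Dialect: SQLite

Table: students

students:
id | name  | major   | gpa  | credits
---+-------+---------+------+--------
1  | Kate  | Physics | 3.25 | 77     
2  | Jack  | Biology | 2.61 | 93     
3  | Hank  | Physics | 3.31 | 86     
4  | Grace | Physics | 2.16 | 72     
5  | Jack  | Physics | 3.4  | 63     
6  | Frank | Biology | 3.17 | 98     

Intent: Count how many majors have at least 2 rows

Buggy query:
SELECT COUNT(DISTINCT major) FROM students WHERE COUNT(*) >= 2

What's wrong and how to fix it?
Bug: COUNT(*) cannot appear in WHERE; the per-group count doesn't exist yet

Fix: Group first with HAVING COUNT(*) >= 2, then COUNT the resulting groups

Corrected query:
SELECT COUNT(*) FROM (SELECT major FROM students GROUP BY major HAVING COUNT(*) >= 2)

Result:
COUNT(*)
--------
2       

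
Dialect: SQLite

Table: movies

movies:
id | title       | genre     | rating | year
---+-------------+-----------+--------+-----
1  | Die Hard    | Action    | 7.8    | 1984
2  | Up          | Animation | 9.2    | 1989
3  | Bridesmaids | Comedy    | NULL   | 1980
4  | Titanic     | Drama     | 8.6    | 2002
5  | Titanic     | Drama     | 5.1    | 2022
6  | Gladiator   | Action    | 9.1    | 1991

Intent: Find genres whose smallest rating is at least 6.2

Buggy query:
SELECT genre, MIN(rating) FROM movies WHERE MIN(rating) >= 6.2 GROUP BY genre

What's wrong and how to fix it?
Bug: MIN() in WHERE is a misuse of aggregate

Fix: Use HAVING for the per-group MIN condition

Corrected query:
SELECT genre, MIN(rating) FROM movies GROUP BY genre HAVING MIN(rating) >= 6.2

Result:
genre     | MIN(rating)
----------+------------
Action    | 7.8        
Animation | 9.2        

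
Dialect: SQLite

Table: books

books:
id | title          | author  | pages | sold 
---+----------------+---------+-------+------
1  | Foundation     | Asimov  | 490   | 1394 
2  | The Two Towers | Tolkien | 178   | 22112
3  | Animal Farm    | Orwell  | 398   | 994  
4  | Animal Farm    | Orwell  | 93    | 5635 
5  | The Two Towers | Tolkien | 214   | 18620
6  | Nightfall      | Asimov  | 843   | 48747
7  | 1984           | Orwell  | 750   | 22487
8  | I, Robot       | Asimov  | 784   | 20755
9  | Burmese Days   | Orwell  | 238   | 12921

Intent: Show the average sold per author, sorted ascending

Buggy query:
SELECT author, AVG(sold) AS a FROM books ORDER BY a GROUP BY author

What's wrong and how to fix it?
Bug: ORDER BY appears before GROUP BY; SQL clause order requires GROUP BY first

Fix: Move ORDER BY to the end, after GROUP BY

Corrected query:
SELECT author, AVG(sold) AS a FROM books GROUP BY author ORDER BY a

Result:
author  | a       
--------+---------
Orwell  | 10509.25
Tolkien | 20366   
Asimov  | 23632   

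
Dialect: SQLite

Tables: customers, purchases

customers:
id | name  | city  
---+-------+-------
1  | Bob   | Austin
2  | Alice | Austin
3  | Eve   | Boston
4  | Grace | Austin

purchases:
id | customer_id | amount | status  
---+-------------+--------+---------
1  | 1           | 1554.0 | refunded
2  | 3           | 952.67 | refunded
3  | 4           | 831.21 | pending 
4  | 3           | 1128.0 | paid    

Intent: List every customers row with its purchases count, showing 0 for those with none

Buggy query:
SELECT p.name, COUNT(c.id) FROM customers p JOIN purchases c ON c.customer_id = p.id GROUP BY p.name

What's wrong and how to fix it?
Bug: An inner join excludes parents with zero children

Fix: Use LEFT JOIN so parents without children still appear (COUNT(c.id) gives 0)

Corrected query:
SELECT p.name, COUNT(c.id) FROM customers p LEFT JOIN purchases c ON c.customer_id = p.id GROUP BY p.name

Result:
name  | COUNT(c.id)
------+------------
Alice | 0          
Bob   | 1          
Eve   | 2          
Grace | 1          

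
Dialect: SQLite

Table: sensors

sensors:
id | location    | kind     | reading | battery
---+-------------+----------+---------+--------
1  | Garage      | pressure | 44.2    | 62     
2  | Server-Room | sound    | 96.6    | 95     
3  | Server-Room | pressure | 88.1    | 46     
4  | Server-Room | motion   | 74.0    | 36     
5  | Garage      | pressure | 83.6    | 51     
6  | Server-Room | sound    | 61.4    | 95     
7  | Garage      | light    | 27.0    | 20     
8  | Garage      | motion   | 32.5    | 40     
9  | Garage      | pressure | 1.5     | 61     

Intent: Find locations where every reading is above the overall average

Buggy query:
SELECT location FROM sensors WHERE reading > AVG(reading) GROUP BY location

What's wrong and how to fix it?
Bug: WHERE evaluates per row before aggregation, so AVG() is unavailable

Fix: Use a subquery for AVG and a HAVING MIN(...) filter so the condition holds for every row in the group

Corrected query:
SELECT location FROM sensors GROUP BY location HAVING MIN(reading) > (SELECT AVG(reading) FROM sensors)

Result:
location   
-----------
Server-Room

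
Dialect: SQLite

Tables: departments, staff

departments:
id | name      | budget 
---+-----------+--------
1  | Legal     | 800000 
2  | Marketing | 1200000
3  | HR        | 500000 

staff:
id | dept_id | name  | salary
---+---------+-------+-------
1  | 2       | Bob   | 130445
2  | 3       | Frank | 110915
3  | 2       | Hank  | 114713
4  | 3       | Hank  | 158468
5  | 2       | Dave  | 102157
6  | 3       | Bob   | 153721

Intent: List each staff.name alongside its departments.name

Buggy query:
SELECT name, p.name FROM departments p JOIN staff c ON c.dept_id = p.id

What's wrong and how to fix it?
Bug: Both tables have a 'name' column; the unqualified reference is ambiguous

Fix: Prefix ambiguous columns with the table alias

Corrected query:
SELECT c.name, p.name FROM departments p JOIN staff c ON c.dept_id = p.id

Result:
name  | name     
------+----------
Bob   | Marketing
Frank | HR       
Hank  | Marketing
Hank  | HR       
Dave  | Marketing
Bob   | HR       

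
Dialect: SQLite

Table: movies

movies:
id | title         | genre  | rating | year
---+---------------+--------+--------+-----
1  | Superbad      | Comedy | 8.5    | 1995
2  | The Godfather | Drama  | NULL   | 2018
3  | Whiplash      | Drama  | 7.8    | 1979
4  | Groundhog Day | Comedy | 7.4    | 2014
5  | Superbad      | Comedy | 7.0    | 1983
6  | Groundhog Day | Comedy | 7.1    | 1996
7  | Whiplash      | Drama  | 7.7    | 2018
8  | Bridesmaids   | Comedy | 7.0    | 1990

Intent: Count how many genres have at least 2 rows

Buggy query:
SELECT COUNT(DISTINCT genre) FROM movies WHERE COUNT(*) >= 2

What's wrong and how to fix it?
Bug: WHERE filters individual rows, not groups, so a group-level COUNT is invalid there

Fix: Group first with HAVING COUNT(*) >= 2, then COUNT the resulting groups

Corrected query:
SELECT COUNT(*) FROM (SELECT genre FROM movies GROUP BY genre HAVING COUNT(*) >= 2)

Result:
COUNT(*)
--------
2       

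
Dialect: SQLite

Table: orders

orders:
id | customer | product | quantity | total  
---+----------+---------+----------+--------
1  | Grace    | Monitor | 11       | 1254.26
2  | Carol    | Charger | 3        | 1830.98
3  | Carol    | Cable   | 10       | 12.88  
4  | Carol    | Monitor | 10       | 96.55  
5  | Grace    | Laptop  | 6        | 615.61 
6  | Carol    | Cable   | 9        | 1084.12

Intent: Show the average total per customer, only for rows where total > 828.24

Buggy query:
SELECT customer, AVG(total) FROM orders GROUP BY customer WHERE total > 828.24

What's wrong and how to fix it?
Bug: WHERE cannot follow GROUP BY

Fix: Move the WHERE clause before GROUP BY

Corrected query:
SELECT customer, AVG(total) FROM orders WHERE total > 828.24 GROUP BY customer

Result:
customer | AVG(total)
---------+-----------
Carol    | 1457.55   
Grace    | 1254.26   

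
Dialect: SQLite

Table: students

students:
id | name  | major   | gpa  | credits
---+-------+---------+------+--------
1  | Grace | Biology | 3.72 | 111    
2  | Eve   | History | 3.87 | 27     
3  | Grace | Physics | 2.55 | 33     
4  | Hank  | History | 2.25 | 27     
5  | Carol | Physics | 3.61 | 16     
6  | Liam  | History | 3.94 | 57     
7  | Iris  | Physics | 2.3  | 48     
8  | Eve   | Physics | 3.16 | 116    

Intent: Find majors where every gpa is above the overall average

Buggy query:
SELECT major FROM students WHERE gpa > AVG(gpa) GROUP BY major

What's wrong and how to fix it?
Bug: AVG() is an aggregate; it can't sit directly in WHERE

Fix: Use a subquery for AVG and a HAVING MIN(...) filter so the condition holds for every row in the group

Corrected query:
SELECT major FROM students GROUP BY major HAVING MIN(gpa) > (SELECT AVG(gpa) FROM students)

Result:
major  
-------
Biology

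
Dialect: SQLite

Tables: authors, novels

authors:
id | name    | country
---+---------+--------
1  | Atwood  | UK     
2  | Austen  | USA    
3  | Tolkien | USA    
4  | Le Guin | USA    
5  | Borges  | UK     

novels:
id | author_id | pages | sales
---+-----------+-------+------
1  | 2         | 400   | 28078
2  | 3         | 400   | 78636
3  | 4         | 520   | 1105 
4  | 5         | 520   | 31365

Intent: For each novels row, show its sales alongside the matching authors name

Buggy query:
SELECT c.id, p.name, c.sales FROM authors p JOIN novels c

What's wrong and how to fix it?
Bug: JOIN with no ON clause produces a cartesian product; every novels row pairs with every authors row

Fix: Add ON c.author_id = p.id to the JOIN

Corrected query:
SELECT c.id, p.name, c.sales FROM authors p JOIN novels c ON c.author_id = p.id

Result:
id | name    | sales
---+---------+------
1  | Austen  | 28078
2  | Tolkien | 78636
3  | Le Guin | 1105 
4  | Borges  | 31365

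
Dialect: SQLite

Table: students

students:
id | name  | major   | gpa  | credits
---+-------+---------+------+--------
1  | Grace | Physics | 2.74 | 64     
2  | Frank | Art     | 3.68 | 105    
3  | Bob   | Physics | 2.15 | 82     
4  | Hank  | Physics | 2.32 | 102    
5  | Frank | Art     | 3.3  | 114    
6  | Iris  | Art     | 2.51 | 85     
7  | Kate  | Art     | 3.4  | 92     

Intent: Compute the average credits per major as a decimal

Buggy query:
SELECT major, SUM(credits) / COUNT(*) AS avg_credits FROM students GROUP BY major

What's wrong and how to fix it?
Bug: Both operands are integers, so '/' performs integer division and truncates

Fix: Cast one side to REAL so the division keeps the fractional part

Corrected query:
SELECT major, SUM(credits) * 1.0 / COUNT(*) AS avg_credits FROM students GROUP BY major

Result:
major   | avg_credits
--------+------------
Art     | 99         
Physics | 82.666667  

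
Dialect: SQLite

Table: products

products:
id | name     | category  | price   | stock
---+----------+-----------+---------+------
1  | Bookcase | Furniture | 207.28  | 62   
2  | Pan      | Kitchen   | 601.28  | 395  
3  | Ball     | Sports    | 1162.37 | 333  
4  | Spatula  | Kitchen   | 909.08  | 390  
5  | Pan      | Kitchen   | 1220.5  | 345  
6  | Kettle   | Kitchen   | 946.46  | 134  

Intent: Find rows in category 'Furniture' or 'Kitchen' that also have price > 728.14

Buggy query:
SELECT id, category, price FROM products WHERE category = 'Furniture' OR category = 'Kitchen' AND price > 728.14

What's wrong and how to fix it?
Bug: AND binds tighter than OR, so this parses as category = 'Furniture' OR (category = 'Kitchen' AND price > 728.14)

Fix: Group the OR with parentheses (or use IN), then AND the threshold

Corrected query:
SELECT id, category, price FROM products WHERE (category = 'Furniture' OR category = 'Kitchen') AND price > 728.14

Result:
id | category | price 
---+----------+-------
4  | Kitchen  | 909.08
5  | Kitchen  | 1220.5
6  | Kitchen  | 946.46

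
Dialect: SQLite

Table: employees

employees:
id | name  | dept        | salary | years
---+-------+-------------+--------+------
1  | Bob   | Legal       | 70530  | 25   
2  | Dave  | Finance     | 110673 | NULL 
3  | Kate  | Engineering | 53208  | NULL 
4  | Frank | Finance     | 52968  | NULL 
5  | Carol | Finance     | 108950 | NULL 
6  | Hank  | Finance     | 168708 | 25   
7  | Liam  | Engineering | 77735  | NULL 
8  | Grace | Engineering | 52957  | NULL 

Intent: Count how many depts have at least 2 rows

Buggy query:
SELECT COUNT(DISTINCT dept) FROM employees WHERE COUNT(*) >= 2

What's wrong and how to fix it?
Bug: COUNT(*) cannot appear in WHERE; the per-group count doesn't exist yet

Fix: Group first with HAVING COUNT(*) >= 2, then COUNT the resulting groups

Corrected query:
SELECT COUNT(*) FROM (SELECT dept FROM employees GROUP BY dept HAVING COUNT(*) >= 2)

Result:
COUNT(*)
--------
2       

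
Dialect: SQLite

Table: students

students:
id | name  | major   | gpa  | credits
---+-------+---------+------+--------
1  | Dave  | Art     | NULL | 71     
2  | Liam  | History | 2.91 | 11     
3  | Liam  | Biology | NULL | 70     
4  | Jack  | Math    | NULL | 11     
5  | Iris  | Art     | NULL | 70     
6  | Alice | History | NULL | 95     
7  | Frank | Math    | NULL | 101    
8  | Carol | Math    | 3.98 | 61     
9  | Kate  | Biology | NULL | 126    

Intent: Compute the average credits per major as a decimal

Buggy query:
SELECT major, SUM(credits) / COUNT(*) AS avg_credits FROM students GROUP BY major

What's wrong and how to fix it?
Bug: SUM(credits) and COUNT(*) are both integers; the division truncates the fractional part

Fix: Multiply by 1.0 (or CAST to REAL) to force floating-point division

Corrected query:
SELECT major, SUM(credits) * 1.0 / COUNT(*) AS avg_credits FROM students GROUP BY major

Result:
major   | avg_credits
--------+------------
Art     | 70.5       
Biology | 98         
History | 53         
Math    | 57.666667  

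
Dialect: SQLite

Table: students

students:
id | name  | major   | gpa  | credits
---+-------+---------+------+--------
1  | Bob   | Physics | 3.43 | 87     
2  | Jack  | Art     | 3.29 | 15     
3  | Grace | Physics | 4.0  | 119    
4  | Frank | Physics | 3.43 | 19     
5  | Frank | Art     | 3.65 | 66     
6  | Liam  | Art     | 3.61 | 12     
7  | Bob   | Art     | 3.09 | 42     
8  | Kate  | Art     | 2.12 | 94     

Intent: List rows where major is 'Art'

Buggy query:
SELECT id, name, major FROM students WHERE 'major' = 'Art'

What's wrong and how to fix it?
Bug: Single quotes denote string literals in SQL; the column name is being compared as a constant string

Fix: Remove the quotes around the column name (or use double quotes for an identifier)

Corrected query:
SELECT id, name, major FROM students WHERE major = 'Art'

Result:
id | name  | major
---+-------+------
2  | Jack  | Art  
5  | Frank | Art  
6  | Liam  | Art  
7  | Bob   | Art  
8  | Kate  | Art  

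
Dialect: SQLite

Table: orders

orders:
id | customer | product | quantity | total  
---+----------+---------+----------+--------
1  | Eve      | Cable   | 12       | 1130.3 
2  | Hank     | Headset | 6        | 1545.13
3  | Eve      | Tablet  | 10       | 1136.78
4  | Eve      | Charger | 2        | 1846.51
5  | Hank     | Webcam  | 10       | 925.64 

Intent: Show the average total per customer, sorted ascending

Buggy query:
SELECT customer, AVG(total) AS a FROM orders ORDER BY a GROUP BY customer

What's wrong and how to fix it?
Bug: ORDER BY appears before GROUP BY; SQL clause order requires GROUP BY first

Fix: Reorder: SELECT … FROM … GROUP BY … ORDER BY …

Corrected query:
SELECT customer, AVG(total) AS a FROM orders GROUP BY customer ORDER BY a

Result:
customer | a          
---------+------------
Hank     | 1235.385   
Eve      | 1371.196667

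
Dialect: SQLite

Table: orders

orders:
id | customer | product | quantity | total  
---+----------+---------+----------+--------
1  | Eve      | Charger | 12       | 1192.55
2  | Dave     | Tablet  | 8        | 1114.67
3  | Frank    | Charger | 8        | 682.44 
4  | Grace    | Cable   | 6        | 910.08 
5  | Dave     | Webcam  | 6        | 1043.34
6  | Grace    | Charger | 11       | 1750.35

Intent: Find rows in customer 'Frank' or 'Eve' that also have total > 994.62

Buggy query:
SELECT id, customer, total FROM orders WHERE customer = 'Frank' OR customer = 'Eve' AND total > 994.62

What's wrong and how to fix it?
Bug: AND binds tighter than OR, so this parses as customer = 'Frank' OR (customer = 'Eve' AND total > 994.62)

Fix: Add parentheses around the OR so the AND applies to both alternatives

Corrected query:
SELECT id, customer, total FROM orders WHERE (customer = 'Frank' OR customer = 'Eve') AND total > 994.62

Result:
id | customer | total  
---+----------+--------
1  | Eve      | 1192.55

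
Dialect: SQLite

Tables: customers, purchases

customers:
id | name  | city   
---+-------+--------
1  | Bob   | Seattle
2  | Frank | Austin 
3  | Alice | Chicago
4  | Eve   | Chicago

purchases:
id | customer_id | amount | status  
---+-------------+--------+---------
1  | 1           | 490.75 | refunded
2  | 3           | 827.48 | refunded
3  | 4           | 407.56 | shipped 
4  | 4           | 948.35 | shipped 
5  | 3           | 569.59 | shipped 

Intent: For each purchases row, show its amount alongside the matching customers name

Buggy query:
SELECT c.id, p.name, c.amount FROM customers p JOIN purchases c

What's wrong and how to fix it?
Bug: JOIN with no ON clause produces a cartesian product; every purchases row pairs with every customers row

Fix: Add ON c.customer_id = p.id to the JOIN

Corrected query:
SELECT c.id, p.name, c.amount FROM customers p JOIN purchases c ON c.customer_id = p.id

Result:
id | name  | amount
---+-------+-------
1  | Bob   | 490.75
2  | Alice | 827.48
3  | Eve   | 407.56
4  | Eve   | 948.35
5  | Alice | 569.59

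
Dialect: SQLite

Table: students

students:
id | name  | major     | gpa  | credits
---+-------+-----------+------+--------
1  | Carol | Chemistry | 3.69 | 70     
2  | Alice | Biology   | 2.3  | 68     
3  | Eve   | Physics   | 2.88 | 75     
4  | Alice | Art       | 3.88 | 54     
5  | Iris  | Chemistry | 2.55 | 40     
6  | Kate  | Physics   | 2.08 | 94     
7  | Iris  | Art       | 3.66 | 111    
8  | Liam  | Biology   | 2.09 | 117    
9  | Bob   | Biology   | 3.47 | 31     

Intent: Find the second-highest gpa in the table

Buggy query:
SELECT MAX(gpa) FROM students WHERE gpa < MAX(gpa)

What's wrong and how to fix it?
Bug: The inner MAX is an aggregate inside WHERE, which is not allowed

Fix: Compute the overall MAX in a subquery, then take MAX of rows below it

Corrected query:
SELECT MAX(gpa) FROM students WHERE gpa < (SELECT MAX(gpa) FROM students)

Result:
MAX(gpa)
--------
3.69    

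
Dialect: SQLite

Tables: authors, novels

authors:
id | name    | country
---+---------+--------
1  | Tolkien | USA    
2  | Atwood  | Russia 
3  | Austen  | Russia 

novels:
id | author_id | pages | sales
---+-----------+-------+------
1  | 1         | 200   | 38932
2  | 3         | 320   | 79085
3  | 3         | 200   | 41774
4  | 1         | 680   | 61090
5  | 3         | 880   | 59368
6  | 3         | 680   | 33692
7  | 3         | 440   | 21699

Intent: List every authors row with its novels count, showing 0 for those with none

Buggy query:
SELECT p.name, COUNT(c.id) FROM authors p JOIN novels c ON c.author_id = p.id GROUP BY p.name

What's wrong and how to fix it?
Bug: INNER JOIN drops authors rows that have no matching novels rows

Fix: Switch to LEFT JOIN to retain unmatched parent rows

Corrected query:
SELECT p.name, COUNT(c.id) FROM authors p LEFT JOIN novels c ON c.author_id = p.id GROUP BY p.name

Result:
name    | COUNT(c.id)
--------+------------
Atwood  | 0          
Austen  | 5          
Tolkien | 2          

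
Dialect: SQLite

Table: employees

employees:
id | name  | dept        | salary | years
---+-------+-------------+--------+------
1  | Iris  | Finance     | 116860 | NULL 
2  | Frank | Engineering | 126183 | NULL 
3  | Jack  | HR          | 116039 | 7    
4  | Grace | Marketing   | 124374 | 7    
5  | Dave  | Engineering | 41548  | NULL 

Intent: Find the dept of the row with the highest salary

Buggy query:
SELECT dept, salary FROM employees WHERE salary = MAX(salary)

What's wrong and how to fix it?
Bug: WHERE is evaluated per row; an aggregate over the whole table isn't defined there

Fix: Wrap MAX in a scalar subquery so WHERE compares against a single value

Corrected query:
SELECT dept, salary FROM employees WHERE salary = (SELECT MAX(salary) FROM employees)

Result:
dept        | salary
------------+-------
Engineering | 126183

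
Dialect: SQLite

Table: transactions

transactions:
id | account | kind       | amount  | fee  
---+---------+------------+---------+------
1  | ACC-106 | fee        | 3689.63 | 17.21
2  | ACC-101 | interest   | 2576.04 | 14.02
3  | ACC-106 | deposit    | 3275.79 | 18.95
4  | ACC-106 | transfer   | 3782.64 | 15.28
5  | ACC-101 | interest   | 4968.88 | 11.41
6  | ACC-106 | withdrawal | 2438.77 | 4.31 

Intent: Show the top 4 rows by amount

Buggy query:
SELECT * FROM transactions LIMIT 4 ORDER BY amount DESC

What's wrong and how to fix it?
Bug: ORDER BY cannot follow LIMIT; LIMIT is the final clause

Fix: Swap the clauses: ORDER BY first, then LIMIT

Corrected query:
SELECT * FROM transactions ORDER BY amount DESC LIMIT 4

Result:
id | account | kind     | amount  | fee  
---+---------+----------+---------+------
5  | ACC-101 | interest | 4968.88 | 11.41
4  | ACC-106 | transfer | 3782.64 | 15.28
1  | ACC-106 | fee      | 3689.63 | 17.21
3  | ACC-106 | deposit  | 3275.79 | 18.95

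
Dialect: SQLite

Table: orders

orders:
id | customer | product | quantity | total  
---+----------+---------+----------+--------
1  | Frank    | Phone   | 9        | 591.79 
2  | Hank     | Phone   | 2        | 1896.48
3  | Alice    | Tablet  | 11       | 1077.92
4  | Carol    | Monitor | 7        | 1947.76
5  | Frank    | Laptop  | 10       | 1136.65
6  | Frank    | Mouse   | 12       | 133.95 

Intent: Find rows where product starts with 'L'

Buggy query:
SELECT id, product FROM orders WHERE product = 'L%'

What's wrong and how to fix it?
Bug: '=' compares the literal string including the % character; pattern matching needs LIKE

Fix: Use LIKE for wildcard pattern matching

Corrected query:
SELECT id, product FROM orders WHERE product LIKE 'L%'

Result:
id | product
---+--------
5  | Laptop 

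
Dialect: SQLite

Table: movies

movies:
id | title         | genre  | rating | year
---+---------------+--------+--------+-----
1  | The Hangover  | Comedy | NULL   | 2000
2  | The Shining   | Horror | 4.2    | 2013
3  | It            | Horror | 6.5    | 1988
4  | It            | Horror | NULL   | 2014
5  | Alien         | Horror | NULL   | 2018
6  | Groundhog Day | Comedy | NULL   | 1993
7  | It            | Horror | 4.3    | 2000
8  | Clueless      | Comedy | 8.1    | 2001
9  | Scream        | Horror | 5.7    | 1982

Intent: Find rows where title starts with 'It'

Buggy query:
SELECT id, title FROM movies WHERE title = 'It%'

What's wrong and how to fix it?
Bug: Wildcards only work with LIKE; '=' treats '%' as a literal character

Fix: Use LIKE for wildcard pattern matching

Corrected query:
SELECT id, title FROM movies WHERE title LIKE 'It%'

Result:
id | title
---+------
3  | It   
4  | It   
7  | It   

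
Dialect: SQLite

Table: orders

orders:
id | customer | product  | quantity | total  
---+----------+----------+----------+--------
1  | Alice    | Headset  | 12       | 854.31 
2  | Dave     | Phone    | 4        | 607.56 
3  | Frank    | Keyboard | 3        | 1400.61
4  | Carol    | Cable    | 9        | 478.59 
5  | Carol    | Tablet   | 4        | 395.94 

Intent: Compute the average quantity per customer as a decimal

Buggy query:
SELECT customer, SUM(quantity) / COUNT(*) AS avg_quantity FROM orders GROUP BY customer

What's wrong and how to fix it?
Bug: Both operands are integers, so '/' performs integer division and truncates

Fix: Cast one side to REAL so the division keeps the fractional part

Corrected query:
SELECT customer, SUM(quantity) * 1.0 / COUNT(*) AS avg_quantity FROM orders GROUP BY customer

Result:
customer | avg_quantity
---------+-------------
Alice    | 12          
Carol    | 6.5         
Dave     | 4           
Frank    | 3           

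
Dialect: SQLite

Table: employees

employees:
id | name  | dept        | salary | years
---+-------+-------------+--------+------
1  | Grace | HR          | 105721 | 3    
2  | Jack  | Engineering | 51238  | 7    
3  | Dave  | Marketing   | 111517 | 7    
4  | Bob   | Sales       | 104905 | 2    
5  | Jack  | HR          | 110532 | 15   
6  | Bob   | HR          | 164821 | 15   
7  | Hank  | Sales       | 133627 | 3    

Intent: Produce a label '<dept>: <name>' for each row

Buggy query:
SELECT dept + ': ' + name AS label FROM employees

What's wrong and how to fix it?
Bug: SQLite uses || for string concatenation; + coerces text to numbers (yielding 0)

Fix: Use the || operator for string concatenation

Corrected query:
SELECT dept || ': ' || name AS label FROM employees

Result:
label            
-----------------
HR: Grace        
Engineering: Jack
Marketing: Dave  
Sales: Bob       
HR: Jack         
HR: Bob          
Sales: Hank      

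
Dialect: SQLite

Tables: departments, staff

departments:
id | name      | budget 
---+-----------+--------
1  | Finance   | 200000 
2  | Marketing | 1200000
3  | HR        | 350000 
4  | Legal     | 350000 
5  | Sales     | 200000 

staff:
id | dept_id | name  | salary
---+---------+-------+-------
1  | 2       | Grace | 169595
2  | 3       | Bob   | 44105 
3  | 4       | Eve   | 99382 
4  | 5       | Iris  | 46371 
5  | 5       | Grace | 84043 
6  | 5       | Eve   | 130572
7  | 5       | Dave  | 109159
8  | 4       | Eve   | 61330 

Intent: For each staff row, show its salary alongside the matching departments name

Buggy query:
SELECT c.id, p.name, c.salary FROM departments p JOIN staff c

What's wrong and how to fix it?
Bug: Missing join condition: each staff row is matched to all departments rows instead of just its own

Fix: Specify the join condition linking the foreign key to the parent id

Corrected query:
SELECT c.id, p.name, c.salary FROM departments p JOIN staff c ON c.dept_id = p.id

Result:
id | name      | salary
---+-----------+-------
1  | Marketing | 169595
2  | HR        | 44105 
3  | Legal     | 99382 
4  | Sales     | 46371 
5  | Sales     | 84043 
6  | Sales     | 130572
7  | Sales     | 109159
8  | Legal     | 61330 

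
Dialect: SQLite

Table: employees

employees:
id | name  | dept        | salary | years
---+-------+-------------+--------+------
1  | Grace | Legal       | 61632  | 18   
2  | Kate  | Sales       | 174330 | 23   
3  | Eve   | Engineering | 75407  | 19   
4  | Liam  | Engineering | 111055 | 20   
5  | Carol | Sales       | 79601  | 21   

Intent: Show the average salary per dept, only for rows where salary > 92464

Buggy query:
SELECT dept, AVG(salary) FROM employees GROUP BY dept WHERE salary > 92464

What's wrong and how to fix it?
Bug: WHERE cannot follow GROUP BY

Fix: Move the WHERE clause before GROUP BY

Corrected query:
SELECT dept, AVG(salary) FROM employees WHERE salary > 92464 GROUP BY dept

Result:
dept        | AVG(salary)
------------+------------
Engineering | 111055     
Sales       | 174330     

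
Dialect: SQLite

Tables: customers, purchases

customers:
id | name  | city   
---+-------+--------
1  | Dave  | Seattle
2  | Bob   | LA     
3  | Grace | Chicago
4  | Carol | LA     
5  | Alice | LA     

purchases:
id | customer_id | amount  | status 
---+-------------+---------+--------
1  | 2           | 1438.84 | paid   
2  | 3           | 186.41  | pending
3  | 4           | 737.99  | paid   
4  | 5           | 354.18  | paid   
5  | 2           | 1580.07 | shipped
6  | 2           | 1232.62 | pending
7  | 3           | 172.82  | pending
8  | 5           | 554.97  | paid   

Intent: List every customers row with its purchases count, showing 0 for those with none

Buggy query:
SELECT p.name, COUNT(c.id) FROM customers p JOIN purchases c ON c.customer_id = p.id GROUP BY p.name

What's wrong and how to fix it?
Bug: INNER JOIN drops customers rows that have no matching purchases rows

Fix: Switch to LEFT JOIN to retain unmatched parent rows

Corrected query:
SELECT p.name, COUNT(c.id) FROM customers p LEFT JOIN purchases c ON c.customer_id = p.id GROUP BY p.name

Result:
name  | COUNT(c.id)
------+------------
Alice | 2          
Bob   | 3          
Carol | 1          
Dave  | 0          
Grace | 2          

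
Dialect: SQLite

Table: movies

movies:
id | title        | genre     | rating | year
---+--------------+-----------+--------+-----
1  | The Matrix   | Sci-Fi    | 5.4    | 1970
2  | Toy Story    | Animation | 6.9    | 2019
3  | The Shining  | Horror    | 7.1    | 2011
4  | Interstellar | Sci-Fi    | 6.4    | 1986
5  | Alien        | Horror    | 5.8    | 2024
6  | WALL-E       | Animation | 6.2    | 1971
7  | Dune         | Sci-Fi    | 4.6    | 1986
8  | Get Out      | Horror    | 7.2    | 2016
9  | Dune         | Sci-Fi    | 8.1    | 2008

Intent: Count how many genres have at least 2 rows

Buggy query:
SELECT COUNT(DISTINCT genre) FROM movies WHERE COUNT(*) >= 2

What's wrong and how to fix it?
Bug: COUNT(*) cannot appear in WHERE; the per-group count doesn't exist yet

Fix: Use a subquery that GROUPs and filters with HAVING, then count its rows

Corrected query:
SELECT COUNT(*) FROM (SELECT genre FROM movies GROUP BY genre HAVING COUNT(*) >= 2)

Result:
COUNT(*)
--------
3       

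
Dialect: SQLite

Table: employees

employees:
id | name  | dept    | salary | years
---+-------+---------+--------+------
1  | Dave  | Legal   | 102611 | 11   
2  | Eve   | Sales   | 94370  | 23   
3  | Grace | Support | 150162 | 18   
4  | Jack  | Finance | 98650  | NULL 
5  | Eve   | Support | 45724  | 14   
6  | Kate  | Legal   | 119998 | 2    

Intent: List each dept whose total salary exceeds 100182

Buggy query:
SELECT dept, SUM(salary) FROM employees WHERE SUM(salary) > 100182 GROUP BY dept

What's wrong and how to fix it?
Bug: Aggregate functions cannot appear in a WHERE clause

Fix: Use HAVING (which filters groups after aggregation) instead of WHERE

Corrected query:
SELECT dept, SUM(salary) FROM employees GROUP BY dept HAVING SUM(salary) > 100182

Result:
dept    | SUM(salary)
--------+------------
Legal   | 222609     
Support | 195886     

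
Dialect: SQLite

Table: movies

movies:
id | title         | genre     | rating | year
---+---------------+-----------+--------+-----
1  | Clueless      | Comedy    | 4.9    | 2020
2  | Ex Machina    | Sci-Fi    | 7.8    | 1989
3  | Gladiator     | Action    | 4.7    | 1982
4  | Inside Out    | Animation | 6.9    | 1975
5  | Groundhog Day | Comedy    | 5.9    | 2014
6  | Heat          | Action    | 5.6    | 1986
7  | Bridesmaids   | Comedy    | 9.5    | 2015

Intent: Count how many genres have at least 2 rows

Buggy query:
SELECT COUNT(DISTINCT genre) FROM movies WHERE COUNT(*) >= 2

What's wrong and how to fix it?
Bug: WHERE filters individual rows, not groups, so a group-level COUNT is invalid there

Fix: Group first with HAVING COUNT(*) >= 2, then COUNT the resulting groups

Corrected query:
SELECT COUNT(*) FROM (SELECT genre FROM movies GROUP BY genre HAVING COUNT(*) >= 2)

Result:
COUNT(*)
--------
2       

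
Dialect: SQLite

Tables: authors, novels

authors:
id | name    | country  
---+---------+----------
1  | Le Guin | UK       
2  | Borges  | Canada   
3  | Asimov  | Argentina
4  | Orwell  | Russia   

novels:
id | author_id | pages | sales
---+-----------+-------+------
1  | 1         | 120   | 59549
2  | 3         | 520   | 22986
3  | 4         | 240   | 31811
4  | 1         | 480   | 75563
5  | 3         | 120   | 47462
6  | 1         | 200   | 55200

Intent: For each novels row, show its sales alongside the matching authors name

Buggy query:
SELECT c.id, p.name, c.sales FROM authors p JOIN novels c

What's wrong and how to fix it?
Bug: JOIN with no ON clause produces a cartesian product; every novels row pairs with every authors row

Fix: Specify the join condition linking the foreign key to the parent id

Corrected query:
SELECT c.id, p.name, c.sales FROM authors p JOIN novels c ON c.author_id = p.id

Result:
id | name    | sales
---+---------+------
1  | Le Guin | 59549
2  | Asimov  | 22986
3  | Orwell  | 31811
4  | Le Guin | 75563
5  | Asimov  | 47462
6  | Le Guin | 55200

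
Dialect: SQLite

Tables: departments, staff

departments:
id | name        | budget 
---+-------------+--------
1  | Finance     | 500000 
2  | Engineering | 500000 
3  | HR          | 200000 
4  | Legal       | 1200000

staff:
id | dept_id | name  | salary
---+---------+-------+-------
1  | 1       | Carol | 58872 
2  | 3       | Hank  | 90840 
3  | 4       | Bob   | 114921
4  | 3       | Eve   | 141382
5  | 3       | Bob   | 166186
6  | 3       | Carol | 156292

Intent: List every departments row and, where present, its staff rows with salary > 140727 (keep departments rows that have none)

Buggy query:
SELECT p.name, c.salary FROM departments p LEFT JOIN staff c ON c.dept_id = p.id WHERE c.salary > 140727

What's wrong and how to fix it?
Bug: Filtering c.salary in WHERE discards the NULL rows produced by LEFT JOIN, turning it into an inner join

Fix: Move the right-table condition into the ON clause so unmatched parents are kept

Corrected query:
SELECT p.name, c.salary FROM departments p LEFT JOIN staff c ON c.dept_id = p.id AND c.salary > 140727

Result:
name        | salary
------------+-------
Finance     | NULL  
Engineering | NULL  
HR          | 141382
HR          | 156292
HR          | 166186
Legal       | NULL  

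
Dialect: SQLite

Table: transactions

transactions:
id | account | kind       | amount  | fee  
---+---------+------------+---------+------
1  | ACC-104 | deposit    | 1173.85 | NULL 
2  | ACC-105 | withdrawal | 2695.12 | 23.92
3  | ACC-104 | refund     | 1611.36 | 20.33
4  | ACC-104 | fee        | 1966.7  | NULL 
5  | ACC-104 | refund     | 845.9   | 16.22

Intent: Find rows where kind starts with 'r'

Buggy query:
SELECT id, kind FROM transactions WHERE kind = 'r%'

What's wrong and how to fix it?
Bug: '=' compares the literal string including the % character; pattern matching needs LIKE

Fix: Use LIKE for wildcard pattern matching

Corrected query:
SELECT id, kind FROM transactions WHERE kind LIKE 'r%'

Result:
id | kind  
---+-------
3  | refund
5  | refund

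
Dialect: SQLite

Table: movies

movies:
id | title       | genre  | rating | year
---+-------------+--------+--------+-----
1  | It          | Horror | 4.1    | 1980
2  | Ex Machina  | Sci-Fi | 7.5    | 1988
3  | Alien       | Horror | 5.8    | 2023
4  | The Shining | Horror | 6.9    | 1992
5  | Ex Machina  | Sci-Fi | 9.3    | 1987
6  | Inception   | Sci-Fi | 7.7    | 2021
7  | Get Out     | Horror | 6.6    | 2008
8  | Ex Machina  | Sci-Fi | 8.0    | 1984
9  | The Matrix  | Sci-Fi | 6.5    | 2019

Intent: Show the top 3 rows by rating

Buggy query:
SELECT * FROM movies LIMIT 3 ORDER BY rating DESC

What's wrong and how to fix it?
Bug: LIMIT must come after ORDER BY

Fix: Sort with ORDER BY, then apply LIMIT

Corrected query:
SELECT * FROM movies ORDER BY rating DESC LIMIT 3

Result:
id | title      | genre  | rating | year
---+------------+--------+--------+-----
5  | Ex Machina | Sci-Fi | 9.3    | 1987
8  | Ex Machina | Sci-Fi | 8      | 1984
6  | Inception  | Sci-Fi | 7.7    | 2021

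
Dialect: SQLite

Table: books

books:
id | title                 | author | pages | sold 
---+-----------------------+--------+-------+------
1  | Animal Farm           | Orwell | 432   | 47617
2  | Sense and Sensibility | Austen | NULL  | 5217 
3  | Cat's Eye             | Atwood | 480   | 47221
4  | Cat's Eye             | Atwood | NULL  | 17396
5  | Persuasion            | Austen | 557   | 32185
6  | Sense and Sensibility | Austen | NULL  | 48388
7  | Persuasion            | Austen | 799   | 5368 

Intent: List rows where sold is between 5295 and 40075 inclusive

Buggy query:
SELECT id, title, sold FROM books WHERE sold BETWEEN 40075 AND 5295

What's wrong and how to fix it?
Bug: The bounds are reversed; BETWEEN a AND b requires a <= b to match anything

Fix: Write BETWEEN 5295 AND 40075

Corrected query:
SELECT id, title, sold FROM books WHERE sold BETWEEN 5295 AND 40075

Result:
id | title      | sold 
---+------------+------
4  | Cat's Eye  | 17396
5  | Persuasion | 32185
7  | Persuasion | 5368 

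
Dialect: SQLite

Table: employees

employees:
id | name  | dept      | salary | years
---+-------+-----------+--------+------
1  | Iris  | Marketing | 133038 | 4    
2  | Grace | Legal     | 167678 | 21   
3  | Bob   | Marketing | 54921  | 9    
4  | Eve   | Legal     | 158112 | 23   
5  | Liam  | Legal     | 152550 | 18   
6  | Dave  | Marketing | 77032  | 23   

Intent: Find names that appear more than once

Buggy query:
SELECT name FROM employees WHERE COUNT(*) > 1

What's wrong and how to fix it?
Bug: COUNT(*) is an aggregate and cannot be used in WHERE

Fix: Group first, then use HAVING for the count condition

Corrected query:
SELECT name FROM employees GROUP BY name HAVING COUNT(*) > 1

Result:
(no rows)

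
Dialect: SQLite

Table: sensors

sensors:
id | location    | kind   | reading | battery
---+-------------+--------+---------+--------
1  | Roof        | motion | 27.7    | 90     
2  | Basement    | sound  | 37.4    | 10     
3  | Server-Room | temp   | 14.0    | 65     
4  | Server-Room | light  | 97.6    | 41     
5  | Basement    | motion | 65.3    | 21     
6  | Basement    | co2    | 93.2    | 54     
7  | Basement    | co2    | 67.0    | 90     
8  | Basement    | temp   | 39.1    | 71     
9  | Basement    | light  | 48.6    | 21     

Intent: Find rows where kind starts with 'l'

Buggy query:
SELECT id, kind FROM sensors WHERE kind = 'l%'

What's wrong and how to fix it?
Bug: Wildcards only work with LIKE; '=' treats '%' as a literal character

Fix: Use LIKE for wildcard pattern matching

Corrected query:
SELECT id, kind FROM sensors WHERE kind LIKE 'l%'

Result:
id | kind 
---+------
4  | light
9  | light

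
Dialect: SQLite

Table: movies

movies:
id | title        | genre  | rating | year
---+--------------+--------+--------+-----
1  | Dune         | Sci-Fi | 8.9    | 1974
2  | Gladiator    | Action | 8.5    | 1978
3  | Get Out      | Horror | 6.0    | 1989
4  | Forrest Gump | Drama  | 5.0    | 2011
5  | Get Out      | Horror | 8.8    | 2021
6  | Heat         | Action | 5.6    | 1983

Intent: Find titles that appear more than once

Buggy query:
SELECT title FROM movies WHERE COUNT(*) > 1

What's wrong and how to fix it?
Bug: WHERE can't reference COUNT(*); aggregates are computed after WHERE

Fix: Group first, then use HAVING for the count condition

Corrected query:
SELECT title FROM movies GROUP BY title HAVING COUNT(*) > 1

Result:
title  
-------
Get Out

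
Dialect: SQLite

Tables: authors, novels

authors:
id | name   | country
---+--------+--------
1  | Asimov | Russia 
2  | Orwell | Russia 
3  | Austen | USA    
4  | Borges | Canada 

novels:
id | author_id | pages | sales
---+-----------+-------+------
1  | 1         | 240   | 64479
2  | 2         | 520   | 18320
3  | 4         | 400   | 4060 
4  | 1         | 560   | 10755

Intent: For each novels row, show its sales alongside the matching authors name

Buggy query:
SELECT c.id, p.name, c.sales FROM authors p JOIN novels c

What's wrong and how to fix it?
Bug: JOIN with no ON clause produces a cartesian product; every novels row pairs with every authors row

Fix: Specify the join condition linking the foreign key to the parent id

Corrected query:
SELECT c.id, p.name, c.sales FROM authors p JOIN novels c ON c.author_id = p.id

Result:
id | name   | sales
---+--------+------
1  | Asimov | 64479
2  | Orwell | 18320
3  | Borges | 4060 
4  | Asimov | 10755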